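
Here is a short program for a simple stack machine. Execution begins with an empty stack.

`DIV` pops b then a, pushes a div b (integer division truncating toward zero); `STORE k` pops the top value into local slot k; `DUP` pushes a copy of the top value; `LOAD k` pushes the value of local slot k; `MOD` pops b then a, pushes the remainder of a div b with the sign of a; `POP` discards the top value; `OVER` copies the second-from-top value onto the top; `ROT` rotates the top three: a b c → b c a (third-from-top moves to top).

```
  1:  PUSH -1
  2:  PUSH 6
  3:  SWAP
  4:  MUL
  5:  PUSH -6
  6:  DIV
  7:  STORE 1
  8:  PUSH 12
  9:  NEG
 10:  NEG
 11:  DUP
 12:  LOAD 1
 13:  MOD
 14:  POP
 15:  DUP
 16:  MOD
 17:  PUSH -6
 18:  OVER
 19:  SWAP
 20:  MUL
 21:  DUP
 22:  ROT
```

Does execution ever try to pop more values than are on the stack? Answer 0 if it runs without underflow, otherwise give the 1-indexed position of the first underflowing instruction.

PUSH -1 → [-1]
PUSH 6  → [-1, 6]
SWAP    → [6, -1]
MUL     → [-6]
PUSH -6 → [-6, -6]
DIV     → [1]
STORE 1 → []
PUSH 12 → [12]
NEG     → [-12]
NEG     → [12]
DUP     → [12, 12]
LOAD 1  → [12, 12, 1]
MOD     → [12, 0]
POP     → [12]
DUP     → [12, 12]
MOD     → [0]
PUSH -6 → [0, -6]
OVER    → [0, -6, 0]
SWAP    → [0, 0, -6]
MUL     → [0, 0]
DUP     → [0, 0, 0]
ROT     → [0, 0, 0]

0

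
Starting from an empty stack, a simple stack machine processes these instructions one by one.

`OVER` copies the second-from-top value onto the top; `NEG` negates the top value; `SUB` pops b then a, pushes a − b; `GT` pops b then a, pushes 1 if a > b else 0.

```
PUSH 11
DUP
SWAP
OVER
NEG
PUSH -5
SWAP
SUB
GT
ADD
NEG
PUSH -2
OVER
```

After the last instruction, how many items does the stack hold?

PUSH 11  11
DUP      11 11
SWAP     11 11
OVER     11 11 11
NEG      11 11 -11
PUSH -5  11 11 -11 -5
SWAP     11 11 -5 -11
SUB      11 11 6
GT       11 1
ADD      12
NEG      -12
PUSH -2  -12 -2
OVER     -12 -2 -12

3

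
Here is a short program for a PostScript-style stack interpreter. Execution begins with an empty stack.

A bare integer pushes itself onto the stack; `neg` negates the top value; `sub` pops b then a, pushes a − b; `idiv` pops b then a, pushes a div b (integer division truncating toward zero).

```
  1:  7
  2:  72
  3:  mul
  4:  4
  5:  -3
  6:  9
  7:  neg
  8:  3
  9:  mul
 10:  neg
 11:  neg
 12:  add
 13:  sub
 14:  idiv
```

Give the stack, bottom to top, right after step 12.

7    [7]
72   [7, 72]
mul  [504]
4    [504, 4]
-3   [504, 4, -3]
9    [504, 4, -3, 9]
neg  [504, 4, -3, -9]
3    [504, 4, -3, -9, 3]
mul  [504, 4, -3, -27]
neg  [504, 4, -3, 27]
neg  [504, 4, -3, -27]
add  [504, 4, -30]

[504, 4, -30]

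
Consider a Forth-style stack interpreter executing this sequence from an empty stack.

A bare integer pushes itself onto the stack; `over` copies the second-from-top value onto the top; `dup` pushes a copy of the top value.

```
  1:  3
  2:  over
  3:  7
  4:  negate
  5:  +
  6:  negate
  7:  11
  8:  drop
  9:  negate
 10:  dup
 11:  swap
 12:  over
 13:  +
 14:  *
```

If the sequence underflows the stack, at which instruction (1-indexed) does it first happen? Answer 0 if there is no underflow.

3 : [3]
over  — needs 2 operands, stack has 1 → underflow

2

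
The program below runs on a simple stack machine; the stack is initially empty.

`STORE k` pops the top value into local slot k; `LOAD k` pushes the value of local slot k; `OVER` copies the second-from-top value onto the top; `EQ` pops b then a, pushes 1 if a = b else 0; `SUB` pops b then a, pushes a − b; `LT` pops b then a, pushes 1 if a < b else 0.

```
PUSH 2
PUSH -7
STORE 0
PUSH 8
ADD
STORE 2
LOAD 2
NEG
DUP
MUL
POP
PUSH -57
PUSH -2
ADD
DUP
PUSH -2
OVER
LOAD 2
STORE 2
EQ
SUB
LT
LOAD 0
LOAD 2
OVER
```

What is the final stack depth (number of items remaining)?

4

PUSH 2   -> [2]
PUSH -7  -> [2, -7]
STORE 0  -> [2]
PUSH 8   -> [2, 8]
ADD      -> [10]
STORE 2  -> []
LOAD 2   -> [10]
NEG      -> [-10]
DUP      -> [-10, -10]
MUL      -> [100]
POP      -> []
PUSH -57 -> [-57]
PUSH -2  -> [-57, -2]
ADD      -> [-59]
DUP      -> [-59, -59]
PUSH -2  -> [-59, -59, -2]
OVER     -> [-59, -59, -2, -59]
LOAD 2   -> [-59, -59, -2, -59, 10]
STORE 2  -> [-59, -59, -2, -59]
EQ       -> [-59, -59, 0]
SUB      -> [-59, -59]
LT       -> [0]
LOAD 0   -> [0, -7]
LOAD 2   -> [0, -7, 10]
OVER     -> [0, -7, 10, -7]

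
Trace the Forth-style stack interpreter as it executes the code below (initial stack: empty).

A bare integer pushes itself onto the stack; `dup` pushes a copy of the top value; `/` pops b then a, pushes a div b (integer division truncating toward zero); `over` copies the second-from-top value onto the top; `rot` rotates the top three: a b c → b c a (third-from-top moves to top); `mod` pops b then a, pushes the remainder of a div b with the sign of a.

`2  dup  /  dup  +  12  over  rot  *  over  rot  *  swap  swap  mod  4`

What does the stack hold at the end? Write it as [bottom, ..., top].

2     2
dup   2 2
/     1
dup   1 1
+     2
12    2 12
over  2 12 2
rot   12 2 2
*     12 4
over  12 4 12
rot   4 12 12
*     4 144
swap  144 4
swap  4 144
mod   4
4     4 4

[4, 4]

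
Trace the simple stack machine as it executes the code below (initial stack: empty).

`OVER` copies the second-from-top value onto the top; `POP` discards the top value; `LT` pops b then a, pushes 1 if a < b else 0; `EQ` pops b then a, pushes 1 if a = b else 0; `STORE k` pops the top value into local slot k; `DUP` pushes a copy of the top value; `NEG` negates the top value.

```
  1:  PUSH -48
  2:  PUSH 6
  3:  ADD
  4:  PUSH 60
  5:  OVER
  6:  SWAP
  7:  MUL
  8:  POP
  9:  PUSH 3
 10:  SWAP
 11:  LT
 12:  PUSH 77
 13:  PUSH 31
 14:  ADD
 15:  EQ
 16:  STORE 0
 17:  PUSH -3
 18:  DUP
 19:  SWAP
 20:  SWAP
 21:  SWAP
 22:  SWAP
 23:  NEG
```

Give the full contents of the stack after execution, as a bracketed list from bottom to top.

[-3, 3]

PUSH -48 -> [-48]
PUSH 6   -> [-48, 6]
ADD      -> [-42]
PUSH 60  -> [-42, 60]
OVER     -> [-42, 60, -42]
SWAP     -> [-42, -42, 60]
MUL      -> [-42, -2520]
POP      -> [-42]
PUSH 3   -> [-42, 3]
SWAP     -> [3, -42]
LT       -> [0]
PUSH 77  -> [0, 77]
PUSH 31  -> [0, 77, 31]
ADD      -> [0, 108]
EQ       -> [0]
STORE 0  -> []
PUSH -3  -> [-3]
DUP      -> [-3, -3]
SWAP     -> [-3, -3]
SWAP     -> [-3, -3]
SWAP     -> [-3, -3]
SWAP     -> [-3, -3]
NEG      -> [-3, 3]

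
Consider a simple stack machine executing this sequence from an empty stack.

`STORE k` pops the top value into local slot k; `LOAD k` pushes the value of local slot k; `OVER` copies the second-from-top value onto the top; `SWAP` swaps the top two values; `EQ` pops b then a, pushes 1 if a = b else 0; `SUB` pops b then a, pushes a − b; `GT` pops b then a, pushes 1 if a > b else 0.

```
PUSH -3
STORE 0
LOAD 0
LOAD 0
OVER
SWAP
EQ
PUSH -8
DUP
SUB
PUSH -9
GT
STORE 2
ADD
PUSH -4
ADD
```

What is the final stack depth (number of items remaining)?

1

PUSH -3  [-3]
STORE 0  []
LOAD 0   [-3]
LOAD 0   [-3, -3]
OVER     [-3, -3, -3]
SWAP     [-3, -3, -3]
EQ       [-3, 1]
PUSH -8  [-3, 1, -8]
DUP      [-3, 1, -8, -8]
SUB      [-3, 1, 0]
PUSH -9  [-3, 1, 0, -9]
GT       [-3, 1, 1]
STORE 2  [-3, 1]
ADD      [-2]
PUSH -4  [-2, -4]
ADD      [-6]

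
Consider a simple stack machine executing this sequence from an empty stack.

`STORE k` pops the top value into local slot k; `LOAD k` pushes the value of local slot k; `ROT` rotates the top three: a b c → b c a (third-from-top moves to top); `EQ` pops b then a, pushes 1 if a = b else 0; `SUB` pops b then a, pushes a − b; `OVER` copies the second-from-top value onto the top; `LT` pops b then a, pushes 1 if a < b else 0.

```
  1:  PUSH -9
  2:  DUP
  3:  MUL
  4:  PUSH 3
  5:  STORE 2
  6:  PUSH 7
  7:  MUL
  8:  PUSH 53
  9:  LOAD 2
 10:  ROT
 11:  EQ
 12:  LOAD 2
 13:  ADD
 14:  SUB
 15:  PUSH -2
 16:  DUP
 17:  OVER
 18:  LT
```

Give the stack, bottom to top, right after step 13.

PUSH -9 : [-9]
DUP     : [-9, -9]
MUL     : [81]
PUSH 3  : [81, 3]
STORE 2 : [81]
PUSH 7  : [81, 7]
MUL     : [567]
PUSH 53 : [567, 53]
LOAD 2  : [567, 53, 3]
ROT     : [53, 3, 567]
EQ      : [53, 0]
LOAD 2  : [53, 0, 3]
ADD     : [53, 3]

[53, 3]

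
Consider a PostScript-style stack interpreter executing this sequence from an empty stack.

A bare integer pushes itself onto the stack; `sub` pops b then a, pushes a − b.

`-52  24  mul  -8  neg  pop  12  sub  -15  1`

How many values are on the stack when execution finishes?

-52 : -52
24  : -52 24
mul : -1248
-8  : -1248 -8
neg : -1248 8
pop : -1248
12  : -1248 12
sub : -1260
-15 : -1260 -15
1   : -1260 -15 1

3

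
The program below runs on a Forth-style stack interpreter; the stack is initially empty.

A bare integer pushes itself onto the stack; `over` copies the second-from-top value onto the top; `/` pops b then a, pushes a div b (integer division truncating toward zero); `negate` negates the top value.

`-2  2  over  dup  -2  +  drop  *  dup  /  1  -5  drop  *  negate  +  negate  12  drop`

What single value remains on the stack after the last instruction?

-2     -> [-2]
2      -> [-2, 2]
over   -> [-2, 2, -2]
dup    -> [-2, 2, -2, -2]
-2     -> [-2, 2, -2, -2, -2]
+      -> [-2, 2, -2, -4]
drop   -> [-2, 2, -2]
*      -> [-2, -4]
dup    -> [-2, -4, -4]
/      -> [-2, 1]
1      -> [-2, 1, 1]
-5     -> [-2, 1, 1, -5]
drop   -> [-2, 1, 1]
*      -> [-2, 1]
negate -> [-2, -1]
+      -> [-3]
negate -> [3]
12     -> [3, 12]
drop   -> [3]

3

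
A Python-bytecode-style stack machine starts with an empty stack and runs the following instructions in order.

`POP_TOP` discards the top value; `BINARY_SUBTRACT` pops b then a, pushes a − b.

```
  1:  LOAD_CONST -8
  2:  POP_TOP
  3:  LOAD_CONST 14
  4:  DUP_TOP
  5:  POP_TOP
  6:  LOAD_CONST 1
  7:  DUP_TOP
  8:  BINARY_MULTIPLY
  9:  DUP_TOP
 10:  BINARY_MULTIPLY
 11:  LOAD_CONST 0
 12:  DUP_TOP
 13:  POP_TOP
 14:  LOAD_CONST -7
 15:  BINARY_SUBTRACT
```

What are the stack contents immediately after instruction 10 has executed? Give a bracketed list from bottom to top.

LOAD_CONST -8   : [-8]
POP_TOP         : []
LOAD_CONST 14   : [14]
DUP_TOP         : [14, 14]
POP_TOP         : [14]
LOAD_CONST 1    : [14, 1]
DUP_TOP         : [14, 1, 1]
BINARY_MULTIPLY : [14, 1]
DUP_TOP         : [14, 1, 1]
BINARY_MULTIPLY : [14, 1]

[14, 1]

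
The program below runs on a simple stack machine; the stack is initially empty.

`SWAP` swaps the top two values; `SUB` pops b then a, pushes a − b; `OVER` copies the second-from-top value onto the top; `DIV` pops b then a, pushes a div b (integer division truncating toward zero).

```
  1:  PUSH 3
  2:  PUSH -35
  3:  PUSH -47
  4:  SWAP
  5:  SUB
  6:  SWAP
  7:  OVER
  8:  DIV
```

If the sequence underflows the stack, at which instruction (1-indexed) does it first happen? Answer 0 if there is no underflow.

0

PUSH 3   -> 3
PUSH -35 -> 3 -35
PUSH -47 -> 3 -35 -47
SWAP     -> 3 -47 -35
SUB      -> 3 -12
SWAP     -> -12 3
OVER     -> -12 3 -12
DIV      -> -12 0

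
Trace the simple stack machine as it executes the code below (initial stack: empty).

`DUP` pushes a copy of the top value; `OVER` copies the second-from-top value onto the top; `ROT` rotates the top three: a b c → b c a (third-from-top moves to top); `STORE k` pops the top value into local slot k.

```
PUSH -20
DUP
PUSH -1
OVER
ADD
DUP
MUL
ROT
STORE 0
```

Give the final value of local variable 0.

-20

PUSH -20 → -20
DUP      → -20 -20
PUSH -1  → -20 -20 -1
OVER     → -20 -20 -1 -20
ADD      → -20 -20 -21
DUP      → -20 -20 -21 -21
MUL      → -20 -20 441
ROT      → -20 441 -20
STORE 0  → -20 441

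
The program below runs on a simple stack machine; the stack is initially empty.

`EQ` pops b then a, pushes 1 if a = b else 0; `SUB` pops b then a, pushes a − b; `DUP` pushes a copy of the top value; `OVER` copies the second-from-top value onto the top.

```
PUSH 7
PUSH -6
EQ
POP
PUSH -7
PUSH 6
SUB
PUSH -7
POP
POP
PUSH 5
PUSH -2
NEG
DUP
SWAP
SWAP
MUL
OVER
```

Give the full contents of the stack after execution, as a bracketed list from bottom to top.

PUSH 7  → 7
PUSH -6 → 7 -6
EQ      → 0
POP     → (empty)
PUSH -7 → -7
PUSH 6  → -7 6
SUB     → -13
PUSH -7 → -13 -7
POP     → -13
POP     → (empty)
PUSH 5  → 5
PUSH -2 → 5 -2
NEG     → 5 2
DUP     → 5 2 2
SWAP    → 5 2 2
SWAP    → 5 2 2
MUL     → 5 4
OVER    → 5 4 5

[5, 4, 5]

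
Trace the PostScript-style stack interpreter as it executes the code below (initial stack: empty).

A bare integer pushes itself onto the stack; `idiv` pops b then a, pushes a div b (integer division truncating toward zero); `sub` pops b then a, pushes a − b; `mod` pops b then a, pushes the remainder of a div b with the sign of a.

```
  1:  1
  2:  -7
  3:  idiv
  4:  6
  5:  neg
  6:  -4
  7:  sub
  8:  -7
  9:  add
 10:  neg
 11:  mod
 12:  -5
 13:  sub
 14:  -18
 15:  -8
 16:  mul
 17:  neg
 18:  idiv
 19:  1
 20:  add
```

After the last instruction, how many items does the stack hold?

1

1     [1]
-7    [1, -7]
idiv  [0]
6     [0, 6]
neg   [0, -6]
-4    [0, -6, -4]
sub   [0, -2]
-7    [0, -2, -7]
add   [0, -9]
neg   [0, 9]
mod   [0]
-5    [0, -5]
sub   [5]
-18   [5, -18]
-8    [5, -18, -8]
mul   [5, 144]
neg   [5, -144]
idiv  [0]
1     [0, 1]
add   [1]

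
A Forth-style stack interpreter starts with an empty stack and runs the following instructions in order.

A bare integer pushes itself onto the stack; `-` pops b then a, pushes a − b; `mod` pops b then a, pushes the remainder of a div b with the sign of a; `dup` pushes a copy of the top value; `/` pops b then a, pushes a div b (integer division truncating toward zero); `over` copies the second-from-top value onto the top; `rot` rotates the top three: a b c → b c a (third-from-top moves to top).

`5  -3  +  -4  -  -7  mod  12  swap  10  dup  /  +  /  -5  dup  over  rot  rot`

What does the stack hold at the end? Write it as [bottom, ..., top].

[1, -5, -5, -5]

5     5
-3    5 -3
+     2
-4    2 -4
-     6
-7    6 -7
mod   6
12    6 12
swap  12 6
10    12 6 10
dup   12 6 10 10
/     12 6 1
+     12 7
/     1
-5    1 -5
dup   1 -5 -5
over  1 -5 -5 -5
rot   1 -5 -5 -5
rot   1 -5 -5 -5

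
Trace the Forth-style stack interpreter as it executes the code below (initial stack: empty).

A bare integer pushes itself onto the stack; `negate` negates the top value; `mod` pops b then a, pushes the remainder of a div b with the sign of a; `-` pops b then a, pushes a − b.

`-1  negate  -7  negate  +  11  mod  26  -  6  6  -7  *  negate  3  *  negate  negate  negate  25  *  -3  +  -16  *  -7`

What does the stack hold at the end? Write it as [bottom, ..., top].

[-18, 6, 50448, -7]

-1     -> -1
negate -> 1
-7     -> 1 -7
negate -> 1 7
+      -> 8
11     -> 8 11
mod    -> 8
26     -> 8 26
-      -> -18
6      -> -18 6
6      -> -18 6 6
-7     -> -18 6 6 -7
*      -> -18 6 -42
negate -> -18 6 42
3      -> -18 6 42 3
*      -> -18 6 126
negate -> -18 6 -126
negate -> -18 6 126
negate -> -18 6 -126
25     -> -18 6 -126 25
*      -> -18 6 -3150
-3     -> -18 6 -3150 -3
+      -> -18 6 -3153
-16    -> -18 6 -3153 -16
*      -> -18 6 50448
-7     -> -18 6 50448 -7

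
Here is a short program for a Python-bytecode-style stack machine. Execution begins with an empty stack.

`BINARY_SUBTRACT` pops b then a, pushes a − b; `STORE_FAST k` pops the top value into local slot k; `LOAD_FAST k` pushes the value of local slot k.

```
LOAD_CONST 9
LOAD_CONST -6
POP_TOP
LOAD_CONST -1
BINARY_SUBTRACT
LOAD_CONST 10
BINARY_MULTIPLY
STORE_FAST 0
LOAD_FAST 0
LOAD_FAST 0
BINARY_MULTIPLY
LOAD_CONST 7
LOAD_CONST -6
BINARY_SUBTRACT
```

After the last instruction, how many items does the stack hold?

LOAD_CONST 9    → [9]
LOAD_CONST -6   → [9, -6]
POP_TOP         → [9]
LOAD_CONST -1   → [9, -1]
BINARY_SUBTRACT → [10]
LOAD_CONST 10   → [10, 10]
BINARY_MULTIPLY → [100]
STORE_FAST 0    → []
LOAD_FAST 0     → [100]
LOAD_FAST 0     → [100, 100]
BINARY_MULTIPLY → [10000]
LOAD_CONST 7    → [10000, 7]
LOAD_CONST -6   → [10000, 7, -6]
BINARY_SUBTRACT → [10000, 13]

2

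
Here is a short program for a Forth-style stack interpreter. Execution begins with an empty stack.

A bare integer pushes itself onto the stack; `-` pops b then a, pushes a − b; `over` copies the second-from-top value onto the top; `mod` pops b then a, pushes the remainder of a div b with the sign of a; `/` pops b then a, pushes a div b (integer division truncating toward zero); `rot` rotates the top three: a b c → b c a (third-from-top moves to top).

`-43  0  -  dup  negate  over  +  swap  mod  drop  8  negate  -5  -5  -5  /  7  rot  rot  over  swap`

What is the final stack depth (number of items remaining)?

5

-43     [-43]
0       [-43, 0]
-       [-43]
dup     [-43, -43]
negate  [-43, 43]
over    [-43, 43, -43]
+       [-43, 0]
swap    [0, -43]
mod     [0]
drop    []
8       [8]
negate  [-8]
-5      [-8, -5]
-5      [-8, -5, -5]
-5      [-8, -5, -5, -5]
/       [-8, -5, 1]
7       [-8, -5, 1, 7]
rot     [-8, 1, 7, -5]
rot     [-8, 7, -5, 1]
over    [-8, 7, -5, 1, -5]
swap    [-8, 7, -5, -5, 1]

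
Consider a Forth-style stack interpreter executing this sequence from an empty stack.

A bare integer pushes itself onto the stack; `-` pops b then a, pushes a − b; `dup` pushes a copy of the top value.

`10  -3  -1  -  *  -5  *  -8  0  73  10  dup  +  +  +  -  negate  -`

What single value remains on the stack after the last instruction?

-1

10      [10]
-3      [10, -3]
-1      [10, -3, -1]
-       [10, -2]
*       [-20]
-5      [-20, -5]
*       [100]
-8      [100, -8]
0       [100, -8, 0]
73      [100, -8, 0, 73]
10      [100, -8, 0, 73, 10]
dup     [100, -8, 0, 73, 10, 10]
+       [100, -8, 0, 73, 20]
+       [100, -8, 0, 93]
+       [100, -8, 93]
-       [100, -101]
negate  [100, 101]
-       [-1]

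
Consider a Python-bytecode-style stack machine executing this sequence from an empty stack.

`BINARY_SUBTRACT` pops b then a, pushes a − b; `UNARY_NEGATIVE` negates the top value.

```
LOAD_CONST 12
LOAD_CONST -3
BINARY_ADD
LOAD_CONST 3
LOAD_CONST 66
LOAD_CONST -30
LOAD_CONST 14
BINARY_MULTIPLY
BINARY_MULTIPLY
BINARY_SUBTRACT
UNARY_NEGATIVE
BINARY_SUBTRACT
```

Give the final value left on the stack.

27732

LOAD_CONST 12   → 12
LOAD_CONST -3   → 12 -3
BINARY_ADD      → 9
LOAD_CONST 3    → 9 3
LOAD_CONST 66   → 9 3 66
LOAD_CONST -30  → 9 3 66 -30
LOAD_CONST 14   → 9 3 66 -30 14
BINARY_MULTIPLY → 9 3 66 -420
BINARY_MULTIPLY → 9 3 -27720
BINARY_SUBTRACT → 9 27723
UNARY_NEGATIVE  → 9 -27723
BINARY_SUBTRACT → 27732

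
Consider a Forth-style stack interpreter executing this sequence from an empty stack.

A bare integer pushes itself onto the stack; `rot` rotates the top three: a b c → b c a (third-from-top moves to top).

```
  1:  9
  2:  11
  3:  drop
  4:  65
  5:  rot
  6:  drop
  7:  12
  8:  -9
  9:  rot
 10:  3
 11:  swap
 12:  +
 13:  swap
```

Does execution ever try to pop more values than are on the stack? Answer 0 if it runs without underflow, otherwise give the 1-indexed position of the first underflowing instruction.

9    -> [9]
11   -> [9, 11]
drop -> [9]
65   -> [9, 65]
rot  — needs 3 operands, stack has 2 → underflow

5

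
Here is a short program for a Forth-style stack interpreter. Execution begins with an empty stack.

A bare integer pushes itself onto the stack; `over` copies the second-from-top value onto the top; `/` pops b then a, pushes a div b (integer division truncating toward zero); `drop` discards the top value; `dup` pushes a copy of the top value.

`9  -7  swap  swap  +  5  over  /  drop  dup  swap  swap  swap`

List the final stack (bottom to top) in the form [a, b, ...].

[2, 2]

9    -> 9
-7   -> 9 -7
swap -> -7 9
swap -> 9 -7
+    -> 2
5    -> 2 5
over -> 2 5 2
/    -> 2 2
drop -> 2
dup  -> 2 2
swap -> 2 2
swap -> 2 2
swap -> 2 2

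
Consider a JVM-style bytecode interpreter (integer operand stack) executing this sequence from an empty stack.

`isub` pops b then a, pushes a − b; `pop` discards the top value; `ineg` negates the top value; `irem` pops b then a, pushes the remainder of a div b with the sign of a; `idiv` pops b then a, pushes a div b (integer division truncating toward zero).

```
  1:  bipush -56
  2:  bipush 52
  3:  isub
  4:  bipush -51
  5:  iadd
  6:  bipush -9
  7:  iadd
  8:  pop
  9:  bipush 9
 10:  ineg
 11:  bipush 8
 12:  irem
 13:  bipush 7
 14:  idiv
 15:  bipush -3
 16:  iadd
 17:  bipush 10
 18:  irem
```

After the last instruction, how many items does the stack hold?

1

bipush -56 -> -56
bipush 52  -> -56 52
isub       -> -108
bipush -51 -> -108 -51
iadd       -> -159
bipush -9  -> -159 -9
iadd       -> -168
pop        -> (empty)
bipush 9   -> 9
ineg       -> -9
bipush 8   -> -9 8
irem       -> -1
bipush 7   -> -1 7
idiv       -> 0
bipush -3  -> 0 -3
iadd       -> -3
bipush 10  -> -3 10
irem       -> -3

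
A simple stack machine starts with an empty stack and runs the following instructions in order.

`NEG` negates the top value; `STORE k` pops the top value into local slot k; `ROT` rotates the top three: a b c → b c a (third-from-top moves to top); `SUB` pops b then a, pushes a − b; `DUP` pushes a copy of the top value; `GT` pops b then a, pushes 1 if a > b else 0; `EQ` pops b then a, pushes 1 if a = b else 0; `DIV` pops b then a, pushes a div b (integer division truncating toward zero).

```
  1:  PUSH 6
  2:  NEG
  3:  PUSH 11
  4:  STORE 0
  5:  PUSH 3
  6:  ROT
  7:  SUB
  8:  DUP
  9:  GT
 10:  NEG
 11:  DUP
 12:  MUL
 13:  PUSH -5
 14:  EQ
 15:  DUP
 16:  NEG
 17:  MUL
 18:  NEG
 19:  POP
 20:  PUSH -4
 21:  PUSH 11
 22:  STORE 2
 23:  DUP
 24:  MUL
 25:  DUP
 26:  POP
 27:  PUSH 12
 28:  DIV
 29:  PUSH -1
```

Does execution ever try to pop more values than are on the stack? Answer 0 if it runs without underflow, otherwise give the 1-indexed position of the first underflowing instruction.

PUSH 6  -> 6
NEG     -> -6
PUSH 11 -> -6 11
STORE 0 -> -6
PUSH 3  -> -6 3
ROT  — needs 3 operands, stack has 2 → underflow

6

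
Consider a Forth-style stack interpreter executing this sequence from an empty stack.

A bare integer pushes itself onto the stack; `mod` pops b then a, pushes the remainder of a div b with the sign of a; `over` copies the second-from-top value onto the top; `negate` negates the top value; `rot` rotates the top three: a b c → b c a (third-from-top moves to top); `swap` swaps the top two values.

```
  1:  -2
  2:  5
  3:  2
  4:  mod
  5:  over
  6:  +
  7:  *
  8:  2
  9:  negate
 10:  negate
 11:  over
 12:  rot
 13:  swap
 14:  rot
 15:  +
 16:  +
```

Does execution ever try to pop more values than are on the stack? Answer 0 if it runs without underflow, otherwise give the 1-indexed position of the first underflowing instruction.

-2      [-2]
5       [-2, 5]
2       [-2, 5, 2]
mod     [-2, 1]
over    [-2, 1, -2]
+       [-2, -1]
*       [2]
2       [2, 2]
negate  [2, -2]
negate  [2, 2]
over    [2, 2, 2]
rot     [2, 2, 2]
swap    [2, 2, 2]
rot     [2, 2, 2]
+       [2, 4]
+       [6]

0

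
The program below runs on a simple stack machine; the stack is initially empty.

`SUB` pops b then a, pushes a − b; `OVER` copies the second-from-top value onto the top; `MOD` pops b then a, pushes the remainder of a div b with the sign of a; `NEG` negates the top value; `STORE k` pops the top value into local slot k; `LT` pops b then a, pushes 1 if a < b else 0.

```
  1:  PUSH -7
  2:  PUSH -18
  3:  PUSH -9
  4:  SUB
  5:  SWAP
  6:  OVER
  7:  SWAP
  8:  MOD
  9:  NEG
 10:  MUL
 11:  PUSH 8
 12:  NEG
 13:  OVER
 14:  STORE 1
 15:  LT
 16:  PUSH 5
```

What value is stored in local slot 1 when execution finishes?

-18

PUSH -7  -> -7
PUSH -18 -> -7 -18
PUSH -9  -> -7 -18 -9
SUB      -> -7 -9
SWAP     -> -9 -7
OVER     -> -9 -7 -9
SWAP     -> -9 -9 -7
MOD      -> -9 -2
NEG      -> -9 2
MUL      -> -18
PUSH 8   -> -18 8
NEG      -> -18 -8
OVER     -> -18 -8 -18
STORE 1  -> -18 -8
LT       -> 1
PUSH 5   -> 1 5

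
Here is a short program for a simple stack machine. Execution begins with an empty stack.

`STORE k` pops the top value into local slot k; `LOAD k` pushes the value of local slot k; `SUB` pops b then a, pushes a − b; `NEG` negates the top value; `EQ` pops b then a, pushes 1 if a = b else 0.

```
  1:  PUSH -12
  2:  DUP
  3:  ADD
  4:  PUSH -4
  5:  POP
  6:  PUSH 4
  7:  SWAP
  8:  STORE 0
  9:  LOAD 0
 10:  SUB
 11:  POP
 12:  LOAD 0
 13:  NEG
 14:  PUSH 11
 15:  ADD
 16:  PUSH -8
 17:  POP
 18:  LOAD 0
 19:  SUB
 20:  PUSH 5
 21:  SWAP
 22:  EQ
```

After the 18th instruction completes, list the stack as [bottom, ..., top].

PUSH -12  -12
DUP       -12 -12
ADD       -24
PUSH -4   -24 -4
POP       -24
PUSH 4    -24 4
SWAP      4 -24
STORE 0   4
LOAD 0    4 -24
SUB       28
POP       (empty)
LOAD 0    -24
NEG       24
PUSH 11   24 11
ADD       35
PUSH -8   35 -8
POP       35
LOAD 0    35 -24

[35, -24]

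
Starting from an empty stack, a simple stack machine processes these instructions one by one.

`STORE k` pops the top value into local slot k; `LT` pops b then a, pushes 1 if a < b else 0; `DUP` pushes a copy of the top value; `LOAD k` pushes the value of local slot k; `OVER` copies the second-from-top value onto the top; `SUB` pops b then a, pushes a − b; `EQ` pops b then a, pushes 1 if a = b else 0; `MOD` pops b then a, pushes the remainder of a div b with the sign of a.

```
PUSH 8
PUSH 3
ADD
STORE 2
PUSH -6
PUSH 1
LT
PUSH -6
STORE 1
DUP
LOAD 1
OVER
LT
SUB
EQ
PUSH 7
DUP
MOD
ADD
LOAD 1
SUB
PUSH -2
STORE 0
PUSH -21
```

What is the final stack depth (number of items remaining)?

PUSH 8   → [8]
PUSH 3   → [8, 3]
ADD      → [11]
STORE 2  → []
PUSH -6  → [-6]
PUSH 1   → [-6, 1]
LT       → [1]
PUSH -6  → [1, -6]
STORE 1  → [1]
DUP      → [1, 1]
LOAD 1   → [1, 1, -6]
OVER     → [1, 1, -6, 1]
LT       → [1, 1, 1]
SUB      → [1, 0]
EQ       → [0]
PUSH 7   → [0, 7]
DUP      → [0, 7, 7]
MOD      → [0, 0]
ADD      → [0]
LOAD 1   → [0, -6]
SUB      → [6]
PUSH -2  → [6, -2]
STORE 0  → [6]
PUSH -21 → [6, -21]

2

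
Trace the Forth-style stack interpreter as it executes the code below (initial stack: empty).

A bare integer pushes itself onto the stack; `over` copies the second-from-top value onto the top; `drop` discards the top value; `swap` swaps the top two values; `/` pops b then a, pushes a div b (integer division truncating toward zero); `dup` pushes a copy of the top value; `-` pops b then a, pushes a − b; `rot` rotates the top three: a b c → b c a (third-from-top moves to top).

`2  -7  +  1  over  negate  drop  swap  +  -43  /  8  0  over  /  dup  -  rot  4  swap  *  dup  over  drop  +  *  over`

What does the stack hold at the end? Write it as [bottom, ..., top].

[8, 0, 8]

2      → [2]
-7     → [2, -7]
+      → [-5]
1      → [-5, 1]
over   → [-5, 1, -5]
negate → [-5, 1, 5]
drop   → [-5, 1]
swap   → [1, -5]
+      → [-4]
-43    → [-4, -43]
/      → [0]
8      → [0, 8]
0      → [0, 8, 0]
over   → [0, 8, 0, 8]
/      → [0, 8, 0]
dup    → [0, 8, 0, 0]
-      → [0, 8, 0]
rot    → [8, 0, 0]
4      → [8, 0, 0, 4]
swap   → [8, 0, 4, 0]
*      → [8, 0, 0]
dup    → [8, 0, 0, 0]
over   → [8, 0, 0, 0, 0]
drop   → [8, 0, 0, 0]
+      → [8, 0, 0]
*      → [8, 0]
over   → [8, 0, 8]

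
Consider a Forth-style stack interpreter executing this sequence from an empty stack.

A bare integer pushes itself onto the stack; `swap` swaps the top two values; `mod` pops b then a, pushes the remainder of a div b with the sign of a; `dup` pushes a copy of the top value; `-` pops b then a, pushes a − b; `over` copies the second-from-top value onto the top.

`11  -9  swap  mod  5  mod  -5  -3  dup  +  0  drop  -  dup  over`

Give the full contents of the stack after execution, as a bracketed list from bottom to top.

11   -> [11]
-9   -> [11, -9]
swap -> [-9, 11]
mod  -> [-9]
5    -> [-9, 5]
mod  -> [-4]
-5   -> [-4, -5]
-3   -> [-4, -5, -3]
dup  -> [-4, -5, -3, -3]
+    -> [-4, -5, -6]
0    -> [-4, -5, -6, 0]
drop -> [-4, -5, -6]
-    -> [-4, 1]
dup  -> [-4, 1, 1]
over -> [-4, 1, 1, 1]

[-4, 1, 1, 1]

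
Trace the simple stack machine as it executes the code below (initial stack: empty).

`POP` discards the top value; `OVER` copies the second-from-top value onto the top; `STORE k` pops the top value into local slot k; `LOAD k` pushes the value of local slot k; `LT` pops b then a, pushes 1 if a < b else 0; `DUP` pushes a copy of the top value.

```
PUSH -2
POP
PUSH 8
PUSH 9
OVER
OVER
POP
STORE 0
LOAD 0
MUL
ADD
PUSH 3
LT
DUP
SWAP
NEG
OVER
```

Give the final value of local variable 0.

PUSH -2  [-2]
POP      []
PUSH 8   [8]
PUSH 9   [8, 9]
OVER     [8, 9, 8]
OVER     [8, 9, 8, 9]
POP      [8, 9, 8]
STORE 0  [8, 9]
LOAD 0   [8, 9, 8]
MUL      [8, 72]
ADD      [80]
PUSH 3   [80, 3]
LT       [0]
DUP      [0, 0]
SWAP     [0, 0]
NEG      [0, 0]
OVER     [0, 0, 0]

8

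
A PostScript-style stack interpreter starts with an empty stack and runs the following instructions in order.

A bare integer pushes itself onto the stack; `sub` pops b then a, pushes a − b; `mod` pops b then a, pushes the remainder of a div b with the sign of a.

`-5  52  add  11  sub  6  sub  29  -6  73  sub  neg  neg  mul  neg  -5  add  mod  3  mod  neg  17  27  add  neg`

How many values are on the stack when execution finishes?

-5   [-5]
52   [-5, 52]
add  [47]
11   [47, 11]
sub  [36]
6    [36, 6]
sub  [30]
29   [30, 29]
-6   [30, 29, -6]
73   [30, 29, -6, 73]
sub  [30, 29, -79]
neg  [30, 29, 79]
neg  [30, 29, -79]
mul  [30, -2291]
neg  [30, 2291]
-5   [30, 2291, -5]
add  [30, 2286]
mod  [30]
3    [30, 3]
mod  [0]
neg  [0]
17   [0, 17]
27   [0, 17, 27]
add  [0, 44]
neg  [0, -44]

2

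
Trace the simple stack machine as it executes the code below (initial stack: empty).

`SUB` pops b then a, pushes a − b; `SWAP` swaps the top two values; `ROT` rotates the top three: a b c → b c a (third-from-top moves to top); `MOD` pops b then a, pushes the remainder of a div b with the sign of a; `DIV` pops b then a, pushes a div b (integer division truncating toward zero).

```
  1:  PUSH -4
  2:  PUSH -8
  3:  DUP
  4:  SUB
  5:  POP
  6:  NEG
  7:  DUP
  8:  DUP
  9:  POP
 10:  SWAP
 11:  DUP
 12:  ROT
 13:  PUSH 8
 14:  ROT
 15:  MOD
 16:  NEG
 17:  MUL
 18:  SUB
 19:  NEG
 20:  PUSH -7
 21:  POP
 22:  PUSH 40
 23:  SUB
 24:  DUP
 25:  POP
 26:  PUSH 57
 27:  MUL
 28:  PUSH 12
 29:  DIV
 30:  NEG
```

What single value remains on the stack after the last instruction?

PUSH -4 → -4
PUSH -8 → -4 -8
DUP     → -4 -8 -8
SUB     → -4 0
POP     → -4
NEG     → 4
DUP     → 4 4
DUP     → 4 4 4
POP     → 4 4
SWAP    → 4 4
DUP     → 4 4 4
ROT     → 4 4 4
PUSH 8  → 4 4 4 8
ROT     → 4 4 8 4
MOD     → 4 4 0
NEG     → 4 4 0
MUL     → 4 0
SUB     → 4
NEG     → -4
PUSH -7 → -4 -7
POP     → -4
PUSH 40 → -4 40
SUB     → -44
DUP     → -44 -44
POP     → -44
PUSH 57 → -44 57
MUL     → -2508
PUSH 12 → -2508 12
DIV     → -209
NEG     → 209

209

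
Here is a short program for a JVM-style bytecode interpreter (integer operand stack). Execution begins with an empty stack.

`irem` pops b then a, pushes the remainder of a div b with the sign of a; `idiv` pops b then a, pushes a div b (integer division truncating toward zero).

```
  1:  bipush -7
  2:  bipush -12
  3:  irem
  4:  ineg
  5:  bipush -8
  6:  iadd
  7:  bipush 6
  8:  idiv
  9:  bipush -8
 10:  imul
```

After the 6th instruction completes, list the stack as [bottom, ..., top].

bipush -7   -7
bipush -12  -7 -12
irem        -7
ineg        7
bipush -8   7 -8
iadd        -1

[-1]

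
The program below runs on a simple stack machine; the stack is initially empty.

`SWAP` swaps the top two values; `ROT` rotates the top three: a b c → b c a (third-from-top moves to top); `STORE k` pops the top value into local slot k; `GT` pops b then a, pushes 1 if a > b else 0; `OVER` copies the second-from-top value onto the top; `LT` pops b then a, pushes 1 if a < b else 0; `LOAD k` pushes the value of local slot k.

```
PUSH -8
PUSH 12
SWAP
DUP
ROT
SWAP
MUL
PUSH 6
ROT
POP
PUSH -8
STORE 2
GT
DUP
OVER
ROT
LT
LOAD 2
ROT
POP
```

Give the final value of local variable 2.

PUSH -8  -8
PUSH 12  -8 12
SWAP     12 -8
DUP      12 -8 -8
ROT      -8 -8 12
SWAP     -8 12 -8
MUL      -8 -96
PUSH 6   -8 -96 6
ROT      -96 6 -8
POP      -96 6
PUSH -8  -96 6 -8
STORE 2  -96 6
GT       0
DUP      0 0
OVER     0 0 0
ROT      0 0 0
LT       0 0
LOAD 2   0 0 -8
ROT      0 -8 0
POP      0 -8

-8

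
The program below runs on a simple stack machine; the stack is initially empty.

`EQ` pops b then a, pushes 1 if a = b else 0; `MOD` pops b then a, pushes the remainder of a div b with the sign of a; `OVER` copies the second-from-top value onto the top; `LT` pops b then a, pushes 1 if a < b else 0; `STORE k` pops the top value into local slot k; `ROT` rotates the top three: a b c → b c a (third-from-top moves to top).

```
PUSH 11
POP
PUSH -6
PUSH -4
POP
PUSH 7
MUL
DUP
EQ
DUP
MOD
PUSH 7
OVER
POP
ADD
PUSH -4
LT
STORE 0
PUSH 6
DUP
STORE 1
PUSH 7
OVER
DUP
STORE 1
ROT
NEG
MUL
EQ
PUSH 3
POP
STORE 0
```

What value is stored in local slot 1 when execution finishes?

6

PUSH 11 -> 11
POP     -> (empty)
PUSH -6 -> -6
PUSH -4 -> -6 -4
POP     -> -6
PUSH 7  -> -6 7
MUL     -> -42
DUP     -> -42 -42
EQ      -> 1
DUP     -> 1 1
MOD     -> 0
PUSH 7  -> 0 7
OVER    -> 0 7 0
POP     -> 0 7
ADD     -> 7
PUSH -4 -> 7 -4
LT      -> 0
STORE 0 -> (empty)
PUSH 6  -> 6
DUP     -> 6 6
STORE 1 -> 6
PUSH 7  -> 6 7
OVER    -> 6 7 6
DUP     -> 6 7 6 6
STORE 1 -> 6 7 6
ROT     -> 7 6 6
NEG     -> 7 6 -6
MUL     -> 7 -36
EQ      -> 0
PUSH 3  -> 0 3
POP     -> 0
STORE 0 -> (empty)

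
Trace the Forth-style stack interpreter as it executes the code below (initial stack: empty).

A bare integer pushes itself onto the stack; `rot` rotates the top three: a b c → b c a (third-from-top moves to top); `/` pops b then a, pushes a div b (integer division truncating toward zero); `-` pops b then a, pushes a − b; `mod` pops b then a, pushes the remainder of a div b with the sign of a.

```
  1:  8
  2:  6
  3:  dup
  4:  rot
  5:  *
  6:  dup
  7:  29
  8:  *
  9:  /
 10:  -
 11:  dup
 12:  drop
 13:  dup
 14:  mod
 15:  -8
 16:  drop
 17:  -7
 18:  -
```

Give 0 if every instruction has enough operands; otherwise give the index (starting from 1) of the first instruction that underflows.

0

8    : 8
6    : 8 6
dup  : 8 6 6
rot  : 6 6 8
*    : 6 48
dup  : 6 48 48
29   : 6 48 48 29
*    : 6 48 1392
/    : 6 0
-    : 6
dup  : 6 6
drop : 6
dup  : 6 6
mod  : 0
-8   : 0 -8
drop : 0
-7   : 0 -7
-    : 7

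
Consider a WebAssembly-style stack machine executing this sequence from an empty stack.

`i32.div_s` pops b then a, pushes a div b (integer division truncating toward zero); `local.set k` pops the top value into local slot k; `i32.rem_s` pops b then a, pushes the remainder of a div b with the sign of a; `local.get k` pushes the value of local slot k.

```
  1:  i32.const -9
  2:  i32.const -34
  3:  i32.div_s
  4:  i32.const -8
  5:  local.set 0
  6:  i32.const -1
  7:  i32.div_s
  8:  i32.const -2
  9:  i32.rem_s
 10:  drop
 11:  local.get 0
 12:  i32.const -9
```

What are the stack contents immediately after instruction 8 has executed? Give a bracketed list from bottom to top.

i32.const -9  : -9
i32.const -34 : -9 -34
i32.div_s     : 0
i32.const -8  : 0 -8
local.set 0   : 0
i32.const -1  : 0 -1
i32.div_s     : 0
i32.const -2  : 0 -2

[0, -2]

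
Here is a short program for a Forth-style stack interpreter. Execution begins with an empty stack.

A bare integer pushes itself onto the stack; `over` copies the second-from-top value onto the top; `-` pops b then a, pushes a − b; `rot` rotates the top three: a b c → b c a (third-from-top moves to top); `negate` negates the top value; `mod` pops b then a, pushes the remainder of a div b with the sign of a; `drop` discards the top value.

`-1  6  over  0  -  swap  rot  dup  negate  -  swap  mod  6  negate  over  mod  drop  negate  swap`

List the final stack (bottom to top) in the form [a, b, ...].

-1     : [-1]
6      : [-1, 6]
over   : [-1, 6, -1]
0      : [-1, 6, -1, 0]
-      : [-1, 6, -1]
swap   : [-1, -1, 6]
rot    : [-1, 6, -1]
dup    : [-1, 6, -1, -1]
negate : [-1, 6, -1, 1]
-      : [-1, 6, -2]
swap   : [-1, -2, 6]
mod    : [-1, -2]
6      : [-1, -2, 6]
negate : [-1, -2, -6]
over   : [-1, -2, -6, -2]
mod    : [-1, -2, 0]
drop   : [-1, -2]
negate : [-1, 2]
swap   : [2, -1]

[2, -1]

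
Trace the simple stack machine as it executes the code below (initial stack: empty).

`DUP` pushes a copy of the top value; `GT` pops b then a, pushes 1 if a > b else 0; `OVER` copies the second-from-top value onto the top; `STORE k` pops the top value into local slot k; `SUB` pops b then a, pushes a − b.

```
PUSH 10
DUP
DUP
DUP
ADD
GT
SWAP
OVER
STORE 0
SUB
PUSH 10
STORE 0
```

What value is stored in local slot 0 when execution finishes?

PUSH 10 → [10]
DUP     → [10, 10]
DUP     → [10, 10, 10]
DUP     → [10, 10, 10, 10]
ADD     → [10, 10, 20]
GT      → [10, 0]
SWAP    → [0, 10]
OVER    → [0, 10, 0]
STORE 0 → [0, 10]
SUB     → [-10]
PUSH 10 → [-10, 10]
STORE 0 → [-10]

10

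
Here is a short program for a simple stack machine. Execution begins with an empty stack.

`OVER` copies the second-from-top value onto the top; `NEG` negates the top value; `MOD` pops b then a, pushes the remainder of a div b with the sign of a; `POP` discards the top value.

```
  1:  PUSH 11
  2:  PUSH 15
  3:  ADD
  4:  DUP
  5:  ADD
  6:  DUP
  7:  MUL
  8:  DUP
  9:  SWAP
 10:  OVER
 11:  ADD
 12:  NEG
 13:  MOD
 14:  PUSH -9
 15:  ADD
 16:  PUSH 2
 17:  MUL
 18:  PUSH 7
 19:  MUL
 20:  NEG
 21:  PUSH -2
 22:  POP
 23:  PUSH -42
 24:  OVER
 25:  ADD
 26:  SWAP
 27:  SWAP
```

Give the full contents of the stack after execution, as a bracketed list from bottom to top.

PUSH 11  -> [11]
PUSH 15  -> [11, 15]
ADD      -> [26]
DUP      -> [26, 26]
ADD      -> [52]
DUP      -> [52, 52]
MUL      -> [2704]
DUP      -> [2704, 2704]
SWAP     -> [2704, 2704]
OVER     -> [2704, 2704, 2704]
ADD      -> [2704, 5408]
NEG      -> [2704, -5408]
MOD      -> [2704]
PUSH -9  -> [2704, -9]
ADD      -> [2695]
PUSH 2   -> [2695, 2]
MUL      -> [5390]
PUSH 7   -> [5390, 7]
MUL      -> [37730]
NEG      -> [-37730]
PUSH -2  -> [-37730, -2]
POP      -> [-37730]
PUSH -42 -> [-37730, -42]
OVER     -> [-37730, -42, -37730]
ADD      -> [-37730, -37772]
SWAP     -> [-37772, -37730]
SWAP     -> [-37730, -37772]

[-37730, -37772]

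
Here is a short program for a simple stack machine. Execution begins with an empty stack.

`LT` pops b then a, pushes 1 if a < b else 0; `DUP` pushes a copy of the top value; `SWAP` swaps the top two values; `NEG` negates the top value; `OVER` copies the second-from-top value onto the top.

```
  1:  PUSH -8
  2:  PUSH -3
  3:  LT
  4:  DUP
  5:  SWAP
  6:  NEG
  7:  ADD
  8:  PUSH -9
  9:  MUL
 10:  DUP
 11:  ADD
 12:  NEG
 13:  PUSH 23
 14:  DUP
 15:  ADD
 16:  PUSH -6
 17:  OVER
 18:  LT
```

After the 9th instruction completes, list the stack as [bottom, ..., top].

PUSH -8 → [-8]
PUSH -3 → [-8, -3]
LT      → [1]
DUP     → [1, 1]
SWAP    → [1, 1]
NEG     → [1, -1]
ADD     → [0]
PUSH -9 → [0, -9]
MUL     → [0]

[0]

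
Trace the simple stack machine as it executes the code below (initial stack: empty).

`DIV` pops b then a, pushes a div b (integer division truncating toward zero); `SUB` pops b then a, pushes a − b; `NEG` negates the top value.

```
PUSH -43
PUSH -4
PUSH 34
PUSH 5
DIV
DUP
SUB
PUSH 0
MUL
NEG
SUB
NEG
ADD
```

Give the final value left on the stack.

-39

PUSH -43 -> -43
PUSH -4  -> -43 -4
PUSH 34  -> -43 -4 34
PUSH 5   -> -43 -4 34 5
DIV      -> -43 -4 6
DUP      -> -43 -4 6 6
SUB      -> -43 -4 0
PUSH 0   -> -43 -4 0 0
MUL      -> -43 -4 0
NEG      -> -43 -4 0
SUB      -> -43 -4
NEG      -> -43 4
ADD      -> -39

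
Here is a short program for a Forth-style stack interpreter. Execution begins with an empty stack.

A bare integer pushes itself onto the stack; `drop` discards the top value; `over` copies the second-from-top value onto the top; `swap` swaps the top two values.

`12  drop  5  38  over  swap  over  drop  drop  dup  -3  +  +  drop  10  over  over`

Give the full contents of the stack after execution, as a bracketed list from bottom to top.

[5, 10, 5, 10]

12   -> [12]
drop -> []
5    -> [5]
38   -> [5, 38]
over -> [5, 38, 5]
swap -> [5, 5, 38]
over -> [5, 5, 38, 5]
drop -> [5, 5, 38]
drop -> [5, 5]
dup  -> [5, 5, 5]
-3   -> [5, 5, 5, -3]
+    -> [5, 5, 2]
+    -> [5, 7]
drop -> [5]
10   -> [5, 10]
over -> [5, 10, 5]
over -> [5, 10, 5, 10]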